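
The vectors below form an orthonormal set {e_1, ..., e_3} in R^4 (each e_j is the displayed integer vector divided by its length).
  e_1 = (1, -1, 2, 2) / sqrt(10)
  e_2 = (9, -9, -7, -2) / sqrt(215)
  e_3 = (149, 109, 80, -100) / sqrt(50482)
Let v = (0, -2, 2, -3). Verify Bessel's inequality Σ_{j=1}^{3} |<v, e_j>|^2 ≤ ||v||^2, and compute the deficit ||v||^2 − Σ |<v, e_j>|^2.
Σ |<v, e_j>|^2 = 954/587; ||v||^2 = 17; deficit = 9025/587

Write each e_j = u_j / sqrt(<u_j, u_j>) where u_j is the displayed integer vector. Then <v, e_j> = <v, u_j> / sqrt(<u_j, u_j>), so |<v, e_j>|^2 = <v, u_j>^2 / <u_j, u_j>.
Coefficients: <v, e_1> = 0/sqrt(10), <v, e_2> = 10/sqrt(215), <v, e_3> = 242/sqrt(50482).
Square and sum: Σ |<v, e_j>|^2 = 954/587.
Compute ||v||^2 = v·v = 17.
Deficit = 17 − 954/587 = 9025/587 ≥ 0, confirming Bessel's inequality. (The deficit equals ||v − Σ <v,e_j> e_j||^2, the squared distance from v to span{e_j}.)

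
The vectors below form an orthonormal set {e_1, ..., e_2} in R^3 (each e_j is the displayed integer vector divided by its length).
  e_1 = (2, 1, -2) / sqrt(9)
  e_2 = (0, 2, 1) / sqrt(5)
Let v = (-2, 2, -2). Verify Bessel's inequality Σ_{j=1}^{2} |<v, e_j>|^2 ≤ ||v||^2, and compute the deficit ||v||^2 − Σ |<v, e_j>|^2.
Σ |<v, e_j>|^2 = 56/45; ||v||^2 = 12; deficit = 484/45

Write each e_j = u_j / sqrt(<u_j, u_j>) where u_j is the displayed integer vector. Then <v, e_j> = <v, u_j> / sqrt(<u_j, u_j>), so |<v, e_j>|^2 = <v, u_j>^2 / <u_j, u_j>.
Coefficients: <v, e_1> = 2/sqrt(9), <v, e_2> = 2/sqrt(5).
Square and sum: Σ |<v, e_j>|^2 = 56/45.
Compute ||v||^2 = v·v = 12.
Deficit = 12 − 56/45 = 484/45 ≥ 0, confirming Bessel's inequality. (The deficit equals ||v − Σ <v,e_j> e_j||^2, the squared distance from v to span{e_j}.)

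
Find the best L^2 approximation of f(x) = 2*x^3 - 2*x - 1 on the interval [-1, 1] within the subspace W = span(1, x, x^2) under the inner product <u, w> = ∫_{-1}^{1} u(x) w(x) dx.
g(x) = -4*x/5 - 1

The best approximation g ∈ W is the orthogonal projection of f onto W. Writing g = a_0 + a_1 x + a_2 x^2, the coefficients solve the normal equations G · a = b where
  G_{ij} = <φ_i, φ_j> and b_i = <f, φ_i>, with φ_0 = 1, φ_1 = x, φ_2 = x^2.
G =
  [2, 0, 2/3]
  [0, 2/3, 0]
  [2/3, 0, 2/5],
b = (-2, -8/15, -2/3).
Solving gives a_0 = -1, a_1 = -4/5, a_2 = 0, so
  g(x) = -4*x/5 - 1.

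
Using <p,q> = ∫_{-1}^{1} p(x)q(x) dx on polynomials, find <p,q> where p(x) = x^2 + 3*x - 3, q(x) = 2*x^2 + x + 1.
<p,q> = -98/15

Expand the product: p(x)·q(x) = 2*x^4 + 7*x^3 - 2*x^2 - 3.
∫_{-1}^{1} of each monomial x^k gives [2/(k+1) if k even, 0 if k odd]. Integrating term-by-term (or equivalently evaluating the antiderivative F(x) = 2*x^5/5 + 7*x^4/4 - 2*x^3/3 - 3*x at the endpoints):
  F(1) − F(−1) = -91/60 − (301/60) = -98/15.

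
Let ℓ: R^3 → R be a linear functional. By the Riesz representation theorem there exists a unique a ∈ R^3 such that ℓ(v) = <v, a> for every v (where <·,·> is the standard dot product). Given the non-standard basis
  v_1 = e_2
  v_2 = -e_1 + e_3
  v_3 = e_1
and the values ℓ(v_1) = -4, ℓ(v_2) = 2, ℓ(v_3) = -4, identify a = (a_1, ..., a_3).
a = (-4, -4, -2)

Write a = (a_1, ..., a_3) in the standard basis. For each basis vector v_i, ℓ(v_i) = <v_i, a> is a linear equation in the a_j's. Collect the n equations into a matrix system V a = ℓ, where row i of V is v_i (expressed in the standard basis). Since V is invertible (lower-triangular with 1s on the diagonal, up to permutation), solve by back-substitution:
  V =
[[0, 1, 0],
 [-1, 0, 1],
 [1, 0, 0]]
  V a = (-4, 2, -4)
Solving gives a = (-4, -4, -2).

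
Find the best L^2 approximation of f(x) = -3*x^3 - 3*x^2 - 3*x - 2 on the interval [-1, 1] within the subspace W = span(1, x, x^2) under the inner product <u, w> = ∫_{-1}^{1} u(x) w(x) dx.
g(x) = -3*x^2 - 24*x/5 - 2

The best approximation g ∈ W is the orthogonal projection of f onto W. Writing g = a_0 + a_1 x + a_2 x^2, the coefficients solve the normal equations G · a = b where
  G_{ij} = <φ_i, φ_j> and b_i = <f, φ_i>, with φ_0 = 1, φ_1 = x, φ_2 = x^2.
G =
  [2, 0, 2/3]
  [0, 2/3, 0]
  [2/3, 0, 2/5],
b = (-6, -16/5, -38/15).
Solving gives a_0 = -2, a_1 = -24/5, a_2 = -3, so
  g(x) = -3*x^2 - 24*x/5 - 2.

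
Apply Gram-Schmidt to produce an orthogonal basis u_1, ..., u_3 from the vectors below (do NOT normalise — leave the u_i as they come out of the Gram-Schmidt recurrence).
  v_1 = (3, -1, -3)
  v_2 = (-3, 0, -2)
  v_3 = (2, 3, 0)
Orthogonal basis:
  u_1 = (3, -1, -3)
  u_2 = (-48/19, -3/19, -47/19)
  u_3 = (7/17, 105/34, -21/34)

Apply the Gram-Schmidt recurrence
  u_1 = v_1
  u_i = v_i − Σ_{j<i} ((v_i · u_j) / (u_j · u_j)) · u_j.

Step by step this gives:
  u_1 = (3, -1, -3)
  u_2 = (-48/19, -3/19, -47/19)
  u_3 = (7/17, 105/34, -21/34)

Orthogonality check:
  u_2 · u_1 = 0 (should be 0)
  u_3 · u_1 = 0 (should be 0)
  u_3 · u_2 = 0 (should be 0)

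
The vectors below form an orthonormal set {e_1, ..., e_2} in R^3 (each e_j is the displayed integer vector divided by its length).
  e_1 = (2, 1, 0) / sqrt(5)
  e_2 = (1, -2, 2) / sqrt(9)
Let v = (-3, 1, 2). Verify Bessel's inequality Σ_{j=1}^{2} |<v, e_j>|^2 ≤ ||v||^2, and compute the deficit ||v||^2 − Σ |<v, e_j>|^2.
Σ |<v, e_j>|^2 = 46/9; ||v||^2 = 14; deficit = 80/9

Write each e_j = u_j / sqrt(<u_j, u_j>) where u_j is the displayed integer vector. Then <v, e_j> = <v, u_j> / sqrt(<u_j, u_j>), so |<v, e_j>|^2 = <v, u_j>^2 / <u_j, u_j>.
Coefficients: <v, e_1> = -5/sqrt(5), <v, e_2> = -1/sqrt(9).
Square and sum: Σ |<v, e_j>|^2 = 46/9.
Compute ||v||^2 = v·v = 14.
Deficit = 14 − 46/9 = 80/9 ≥ 0, confirming Bessel's inequality. (The deficit equals ||v − Σ <v,e_j> e_j||^2, the squared distance from v to span{e_j}.)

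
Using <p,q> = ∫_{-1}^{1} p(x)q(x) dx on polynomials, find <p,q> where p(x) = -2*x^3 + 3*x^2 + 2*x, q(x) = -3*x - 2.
<p,q> = -28/5

Expand the product: p(x)·q(x) = 6*x^4 - 5*x^3 - 12*x^2 - 4*x.
∫_{-1}^{1} of each monomial x^k gives [2/(k+1) if k even, 0 if k odd]. Integrating term-by-term (or equivalently evaluating the antiderivative F(x) = 6*x^5/5 - 5*x^4/4 - 4*x^3 - 2*x^2 at the endpoints):
  F(1) − F(−1) = -121/20 − (-9/20) = -28/5.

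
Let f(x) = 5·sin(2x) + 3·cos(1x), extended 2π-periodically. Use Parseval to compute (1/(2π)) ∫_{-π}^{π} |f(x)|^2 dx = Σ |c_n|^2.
Σ |c_n|^2 = 17

Expand |f|^2 and use orthogonality of {sin(nx), cos(mx)} on [-π, π]:
  ∫_{-π}^{π} sin(nx)^2 dx = π, ∫ cos(mx)^2 dx = π, and cross terms integrate to 0.
So ∫_{-π}^{π} f(x)^2 dx = 5^2 · π + 3^2 · π = (25 + 9)π.
Divide by 2π: (25 + 9)/2 = 17.
By Parseval, this equals Σ |c_n|^2.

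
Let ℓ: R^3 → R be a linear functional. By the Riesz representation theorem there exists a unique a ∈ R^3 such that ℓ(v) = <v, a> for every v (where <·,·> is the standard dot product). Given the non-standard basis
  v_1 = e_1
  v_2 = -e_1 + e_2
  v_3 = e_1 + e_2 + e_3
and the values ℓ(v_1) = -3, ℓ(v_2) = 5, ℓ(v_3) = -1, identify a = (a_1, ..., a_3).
a = (-3, 2, 0)

Write a = (a_1, ..., a_3) in the standard basis. For each basis vector v_i, ℓ(v_i) = <v_i, a> is a linear equation in the a_j's. Collect the n equations into a matrix system V a = ℓ, where row i of V is v_i (expressed in the standard basis). Since V is invertible (lower-triangular with 1s on the diagonal, up to permutation), solve by back-substitution:
  V =
[[1, 0, 0],
 [-1, 1, 0],
 [1, 1, 1]]
  V a = (-3, 5, -1)
Solving gives a = (-3, 2, 0).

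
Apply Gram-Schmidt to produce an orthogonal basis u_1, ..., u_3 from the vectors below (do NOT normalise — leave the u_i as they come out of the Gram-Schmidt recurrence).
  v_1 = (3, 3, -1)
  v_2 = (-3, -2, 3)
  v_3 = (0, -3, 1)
Orthogonal basis:
  u_1 = (3, 3, -1)
  u_2 = (-3/19, 16/19, 39/19)
  u_3 = (147/94, -63/47, 63/94)

Apply the Gram-Schmidt recurrence
  u_1 = v_1
  u_i = v_i − Σ_{j<i} ((v_i · u_j) / (u_j · u_j)) · u_j.

Step by step this gives:
  u_1 = (3, 3, -1)
  u_2 = (-3/19, 16/19, 39/19)
  u_3 = (147/94, -63/47, 63/94)

Orthogonality check:
  u_2 · u_1 = 0 (should be 0)
  u_3 · u_1 = 0 (should be 0)
  u_3 · u_2 = 0 (should be 0)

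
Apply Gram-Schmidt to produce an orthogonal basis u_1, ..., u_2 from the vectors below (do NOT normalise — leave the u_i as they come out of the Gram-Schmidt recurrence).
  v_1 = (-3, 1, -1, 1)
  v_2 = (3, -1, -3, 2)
Orthogonal basis:
  u_1 = (-3, 1, -1, 1)
  u_2 = (7/4, -7/12, -41/12, 29/12)

Apply the Gram-Schmidt recurrence
  u_1 = v_1
  u_i = v_i − Σ_{j<i} ((v_i · u_j) / (u_j · u_j)) · u_j.

Step by step this gives:
  u_1 = (-3, 1, -1, 1)
  u_2 = (7/4, -7/12, -41/12, 29/12)

Orthogonality check:
  u_2 · u_1 = 0 (should be 0)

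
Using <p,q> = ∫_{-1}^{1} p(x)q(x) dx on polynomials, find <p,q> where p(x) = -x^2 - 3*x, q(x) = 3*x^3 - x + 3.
<p,q> = -18/5

Expand the product: p(x)·q(x) = -3*x^5 - 9*x^4 + x^3 - 9*x.
∫_{-1}^{1} of each monomial x^k gives [2/(k+1) if k even, 0 if k odd]. Integrating term-by-term (or equivalently evaluating the antiderivative F(x) = -x^6/2 - 9*x^5/5 + x^4/4 - 9*x^2/2 at the endpoints):
  F(1) − F(−1) = -131/20 − (-59/20) = -18/5.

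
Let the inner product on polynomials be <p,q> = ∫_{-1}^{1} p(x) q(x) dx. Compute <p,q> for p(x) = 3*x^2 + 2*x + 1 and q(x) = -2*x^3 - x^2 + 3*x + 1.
<p,q> = 68/15

Expand the product: p(x)·q(x) = -6*x^5 - 7*x^4 + 5*x^3 + 8*x^2 + 5*x + 1.
∫_{-1}^{1} of each monomial x^k gives [2/(k+1) if k even, 0 if k odd]. Integrating term-by-term (or equivalently evaluating the antiderivative F(x) = -x^6 - 7*x^5/5 + 5*x^4/4 + 8*x^3/3 + 5*x^2/2 + x at the endpoints):
  F(1) − F(−1) = 301/60 − (29/60) = 68/15.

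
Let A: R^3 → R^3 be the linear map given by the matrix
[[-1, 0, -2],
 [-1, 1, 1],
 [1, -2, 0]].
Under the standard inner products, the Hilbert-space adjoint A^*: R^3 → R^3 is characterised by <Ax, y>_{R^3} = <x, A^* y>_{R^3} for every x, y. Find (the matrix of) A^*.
A^* = A^T =
[[-1, -1, 1],
 [0, 1, -2],
 [-2, 1, 0]]

For real matrices with standard dot products, the defining identity <Ax, y> = <x, A^* y> gives (Ax)^T y = x^T (A^*) y, i.e. x^T A^T y = x^T (A^*) y. Since this holds for all x, y, we must have A^* = A^T. Therefore
A^* =
[[-1, -1, 1],
 [0, 1, -2],
 [-2, 1, 0]].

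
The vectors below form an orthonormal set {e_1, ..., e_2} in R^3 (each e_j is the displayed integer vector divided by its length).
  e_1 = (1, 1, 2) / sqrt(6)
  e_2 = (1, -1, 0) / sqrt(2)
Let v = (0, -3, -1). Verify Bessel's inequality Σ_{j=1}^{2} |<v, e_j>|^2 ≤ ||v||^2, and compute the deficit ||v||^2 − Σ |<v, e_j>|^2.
Σ |<v, e_j>|^2 = 26/3; ||v||^2 = 10; deficit = 4/3

Write each e_j = u_j / sqrt(<u_j, u_j>) where u_j is the displayed integer vector. Then <v, e_j> = <v, u_j> / sqrt(<u_j, u_j>), so |<v, e_j>|^2 = <v, u_j>^2 / <u_j, u_j>.
Coefficients: <v, e_1> = -5/sqrt(6), <v, e_2> = 3/sqrt(2).
Square and sum: Σ |<v, e_j>|^2 = 26/3.
Compute ||v||^2 = v·v = 10.
Deficit = 10 − 26/3 = 4/3 ≥ 0, confirming Bessel's inequality. (The deficit equals ||v − Σ <v,e_j> e_j||^2, the squared distance from v to span{e_j}.)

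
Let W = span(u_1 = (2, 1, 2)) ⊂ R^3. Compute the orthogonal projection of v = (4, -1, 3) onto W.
proj_W(v) = (26/9, 13/9, 26/9)

Set up U = [u_1 | ... | u_1] ∈ R^(3×1). The projector onto W = col(U) is P = U (U^T U)^(-1) U^T.
Compute U^T U =
  [9],
and U^T v = (13).
Solve U^T U · c = U^T v for the coefficients: c = (13/9). The projection is proj_W(v) = U c.
Check: (v - proj_W(v)) · u_1 = 0  (should be 0).
Result: proj_W(v) = (26/9, 13/9, 26/9).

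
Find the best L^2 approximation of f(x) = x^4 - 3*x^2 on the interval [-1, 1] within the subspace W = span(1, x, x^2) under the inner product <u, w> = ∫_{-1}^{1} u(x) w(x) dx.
g(x) = -15*x^2/7 - 3/35

The best approximation g ∈ W is the orthogonal projection of f onto W. Writing g = a_0 + a_1 x + a_2 x^2, the coefficients solve the normal equations G · a = b where
  G_{ij} = <φ_i, φ_j> and b_i = <f, φ_i>, with φ_0 = 1, φ_1 = x, φ_2 = x^2.
G =
  [2, 0, 2/3]
  [0, 2/3, 0]
  [2/3, 0, 2/5],
b = (-8/5, 0, -32/35).
Solving gives a_0 = -3/35, a_1 = 0, a_2 = -15/7, so
  g(x) = -15*x^2/7 - 3/35.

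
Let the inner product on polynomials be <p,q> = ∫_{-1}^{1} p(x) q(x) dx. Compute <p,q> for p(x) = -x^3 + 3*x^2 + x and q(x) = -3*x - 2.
<p,q> = -24/5

Expand the product: p(x)·q(x) = 3*x^4 - 7*x^3 - 9*x^2 - 2*x.
∫_{-1}^{1} of each monomial x^k gives [2/(k+1) if k even, 0 if k odd]. Integrating term-by-term (or equivalently evaluating the antiderivative F(x) = 3*x^5/5 - 7*x^4/4 - 3*x^3 - x^2 at the endpoints):
  F(1) − F(−1) = -103/20 − (-7/20) = -24/5.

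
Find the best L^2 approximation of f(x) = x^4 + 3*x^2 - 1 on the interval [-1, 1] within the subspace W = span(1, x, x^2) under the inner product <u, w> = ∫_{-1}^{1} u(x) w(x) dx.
g(x) = 27*x^2/7 - 38/35

The best approximation g ∈ W is the orthogonal projection of f onto W. Writing g = a_0 + a_1 x + a_2 x^2, the coefficients solve the normal equations G · a = b where
  G_{ij} = <φ_i, φ_j> and b_i = <f, φ_i>, with φ_0 = 1, φ_1 = x, φ_2 = x^2.
G =
  [2, 0, 2/3]
  [0, 2/3, 0]
  [2/3, 0, 2/5],
b = (2/5, 0, 86/105).
Solving gives a_0 = -38/35, a_1 = 0, a_2 = 27/7, so
  g(x) = 27*x^2/7 - 38/35.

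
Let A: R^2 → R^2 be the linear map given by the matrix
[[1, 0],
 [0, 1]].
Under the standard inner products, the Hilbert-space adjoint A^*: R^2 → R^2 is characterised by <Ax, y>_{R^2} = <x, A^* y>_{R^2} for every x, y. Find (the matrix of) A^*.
A^* = A^T =
[[1, 0],
 [0, 1]]

For real matrices with standard dot products, the defining identity <Ax, y> = <x, A^* y> gives (Ax)^T y = x^T (A^*) y, i.e. x^T A^T y = x^T (A^*) y. Since this holds for all x, y, we must have A^* = A^T. Therefore
A^* =
[[1, 0],
 [0, 1]].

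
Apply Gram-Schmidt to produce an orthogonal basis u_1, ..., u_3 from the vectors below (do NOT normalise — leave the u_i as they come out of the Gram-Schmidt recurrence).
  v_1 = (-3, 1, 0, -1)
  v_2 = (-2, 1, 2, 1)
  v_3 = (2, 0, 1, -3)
Orthogonal basis:
  u_1 = (-3, 1, 0, -1)
  u_2 = (-4/11, 5/11, 2, 17/11)
  u_3 = (1, 1/2, 2, -5/2)

Apply the Gram-Schmidt recurrence
  u_1 = v_1
  u_i = v_i − Σ_{j<i} ((v_i · u_j) / (u_j · u_j)) · u_j.

Step by step this gives:
  u_1 = (-3, 1, 0, -1)
  u_2 = (-4/11, 5/11, 2, 17/11)
  u_3 = (1, 1/2, 2, -5/2)

Orthogonality check:
  u_2 · u_1 = 0 (should be 0)
  u_3 · u_1 = 0 (should be 0)
  u_3 · u_2 = 0 (should be 0)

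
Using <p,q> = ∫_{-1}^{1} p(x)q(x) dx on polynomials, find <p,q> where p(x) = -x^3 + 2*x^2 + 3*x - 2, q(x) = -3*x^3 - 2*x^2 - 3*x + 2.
<p,q> = -248/21

Expand the product: p(x)·q(x) = 3*x^6 - 4*x^5 - 10*x^4 - 8*x^3 - x^2 + 12*x - 4.
∫_{-1}^{1} of each monomial x^k gives [2/(k+1) if k even, 0 if k odd]. Integrating term-by-term (or equivalently evaluating the antiderivative F(x) = 3*x^7/7 - 2*x^6/3 - 2*x^5 - 2*x^4 - x^3/3 + 6*x^2 - 4*x at the endpoints):
  F(1) − F(−1) = -18/7 − (194/21) = -248/21.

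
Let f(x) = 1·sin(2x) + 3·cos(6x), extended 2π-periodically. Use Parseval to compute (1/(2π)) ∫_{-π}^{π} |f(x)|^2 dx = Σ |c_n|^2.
Σ |c_n|^2 = 5

Expand |f|^2 and use orthogonality of {sin(nx), cos(mx)} on [-π, π]:
  ∫_{-π}^{π} sin(nx)^2 dx = π, ∫ cos(mx)^2 dx = π, and cross terms integrate to 0.
So ∫_{-π}^{π} f(x)^2 dx = 1^2 · π + 3^2 · π = (1 + 9)π.
Divide by 2π: (1 + 9)/2 = 5.
By Parseval, this equals Σ |c_n|^2.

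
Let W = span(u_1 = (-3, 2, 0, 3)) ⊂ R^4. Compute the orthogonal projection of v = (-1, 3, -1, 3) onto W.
proj_W(v) = (-27/11, 18/11, 0, 27/11)

Set up U = [u_1 | ... | u_1] ∈ R^(4×1). The projector onto W = col(U) is P = U (U^T U)^(-1) U^T.
Compute U^T U =
  [22],
and U^T v = (18).
Solve U^T U · c = U^T v for the coefficients: c = (9/11). The projection is proj_W(v) = U c.
Check: (v - proj_W(v)) · u_1 = 0  (should be 0).
Result: proj_W(v) = (-27/11, 18/11, 0, 27/11).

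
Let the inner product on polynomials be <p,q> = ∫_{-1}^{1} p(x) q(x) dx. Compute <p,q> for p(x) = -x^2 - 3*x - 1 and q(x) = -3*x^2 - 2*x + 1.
<p,q> = 68/15

Expand the product: p(x)·q(x) = 3*x^4 + 11*x^3 + 8*x^2 - x - 1.
∫_{-1}^{1} of each monomial x^k gives [2/(k+1) if k even, 0 if k odd]. Integrating term-by-term (or equivalently evaluating the antiderivative F(x) = 3*x^5/5 + 11*x^4/4 + 8*x^3/3 - x^2/2 - x at the endpoints):
  F(1) − F(−1) = 271/60 − (-1/60) = 68/15.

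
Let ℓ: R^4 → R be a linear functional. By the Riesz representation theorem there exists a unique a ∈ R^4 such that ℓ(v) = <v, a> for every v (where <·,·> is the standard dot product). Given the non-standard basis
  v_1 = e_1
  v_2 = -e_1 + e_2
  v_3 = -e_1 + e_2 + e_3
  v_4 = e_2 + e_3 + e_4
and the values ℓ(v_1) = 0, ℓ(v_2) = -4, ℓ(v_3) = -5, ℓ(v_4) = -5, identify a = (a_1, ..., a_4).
a = (0, -4, -1, 0)

Write a = (a_1, ..., a_4) in the standard basis. For each basis vector v_i, ℓ(v_i) = <v_i, a> is a linear equation in the a_j's. Collect the n equations into a matrix system V a = ℓ, where row i of V is v_i (expressed in the standard basis). Since V is invertible (lower-triangular with 1s on the diagonal, up to permutation), solve by back-substitution:
  V =
[[1, 0, 0, 0],
 [-1, 1, 0, 0],
 [-1, 1, 1, 0],
 [0, 1, 1, 1]]
  V a = (0, -4, -5, -5)
Solving gives a = (0, -4, -1, 0).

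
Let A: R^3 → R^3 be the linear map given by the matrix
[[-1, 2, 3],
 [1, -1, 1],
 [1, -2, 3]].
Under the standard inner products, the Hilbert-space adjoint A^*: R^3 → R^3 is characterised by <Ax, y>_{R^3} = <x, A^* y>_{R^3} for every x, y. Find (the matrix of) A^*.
A^* = A^T =
[[-1, 1, 1],
 [2, -1, -2],
 [3, 1, 3]]

For real matrices with standard dot products, the defining identity <Ax, y> = <x, A^* y> gives (Ax)^T y = x^T (A^*) y, i.e. x^T A^T y = x^T (A^*) y. Since this holds for all x, y, we must have A^* = A^T. Therefore
A^* =
[[-1, 1, 1],
 [2, -1, -2],
 [3, 1, 3]].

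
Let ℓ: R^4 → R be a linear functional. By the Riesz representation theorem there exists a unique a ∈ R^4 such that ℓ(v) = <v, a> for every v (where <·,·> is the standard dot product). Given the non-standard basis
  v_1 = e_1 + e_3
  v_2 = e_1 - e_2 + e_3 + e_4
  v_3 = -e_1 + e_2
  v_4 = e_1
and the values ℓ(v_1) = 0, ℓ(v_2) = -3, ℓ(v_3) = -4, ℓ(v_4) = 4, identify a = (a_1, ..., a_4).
a = (4, 0, -4, -3)

Write a = (a_1, ..., a_4) in the standard basis. For each basis vector v_i, ℓ(v_i) = <v_i, a> is a linear equation in the a_j's. Collect the n equations into a matrix system V a = ℓ, where row i of V is v_i (expressed in the standard basis). Since V is invertible (lower-triangular with 1s on the diagonal, up to permutation), solve by back-substitution:
  V =
[[1, 0, 1, 0],
 [1, -1, 1, 1],
 [-1, 1, 0, 0],
 [1, 0, 0, 0]]
  V a = (0, -3, -4, 4)
Solving gives a = (4, 0, -4, -3).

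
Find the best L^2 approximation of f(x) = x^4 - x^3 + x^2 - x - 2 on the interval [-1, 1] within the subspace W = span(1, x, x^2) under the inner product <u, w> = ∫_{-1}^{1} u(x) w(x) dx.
g(x) = 13*x^2/7 - 8*x/5 - 73/35

The best approximation g ∈ W is the orthogonal projection of f onto W. Writing g = a_0 + a_1 x + a_2 x^2, the coefficients solve the normal equations G · a = b where
  G_{ij} = <φ_i, φ_j> and b_i = <f, φ_i>, with φ_0 = 1, φ_1 = x, φ_2 = x^2.
G =
  [2, 0, 2/3]
  [0, 2/3, 0]
  [2/3, 0, 2/5],
b = (-44/15, -16/15, -68/105).
Solving gives a_0 = -73/35, a_1 = -8/5, a_2 = 13/7, so
  g(x) = 13*x^2/7 - 8*x/5 - 73/35.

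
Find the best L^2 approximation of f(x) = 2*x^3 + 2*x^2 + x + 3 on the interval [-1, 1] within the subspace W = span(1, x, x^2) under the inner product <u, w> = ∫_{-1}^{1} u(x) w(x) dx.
g(x) = 2*x^2 + 11*x/5 + 3

The best approximation g ∈ W is the orthogonal projection of f onto W. Writing g = a_0 + a_1 x + a_2 x^2, the coefficients solve the normal equations G · a = b where
  G_{ij} = <φ_i, φ_j> and b_i = <f, φ_i>, with φ_0 = 1, φ_1 = x, φ_2 = x^2.
G =
  [2, 0, 2/3]
  [0, 2/3, 0]
  [2/3, 0, 2/5],
b = (22/3, 22/15, 14/5).
Solving gives a_0 = 3, a_1 = 11/5, a_2 = 2, so
  g(x) = 2*x^2 + 11*x/5 + 3.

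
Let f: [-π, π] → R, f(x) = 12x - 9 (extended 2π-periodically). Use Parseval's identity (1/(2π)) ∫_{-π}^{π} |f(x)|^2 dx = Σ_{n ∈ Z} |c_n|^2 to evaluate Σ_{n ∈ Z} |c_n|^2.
Σ |c_n|^2 = 48π^2 + 81

Expand and integrate term by term over [-π, π]:
  ∫ (12x)^2 dx = 144·(2π^3/3); ∫ 2·12·(-9)·x dx = 0 (odd integrand); ∫ (-9)^2 dx = 81·2π.
So (1/(2π)) ∫_{-π}^{π} (12x - 9)^2 dx = 144π^2/3 + 81 = 48π^2 + 81.
Parseval ⇒ Σ |c_n|^2 = 48π^2 + 81.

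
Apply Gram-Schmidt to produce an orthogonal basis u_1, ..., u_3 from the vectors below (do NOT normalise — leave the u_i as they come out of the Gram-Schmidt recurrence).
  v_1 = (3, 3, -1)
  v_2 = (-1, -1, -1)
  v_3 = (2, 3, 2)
Orthogonal basis:
  u_1 = (3, 3, -1)
  u_2 = (-4/19, -4/19, -24/19)
  u_3 = (-1/2, 1/2, 0)

Apply the Gram-Schmidt recurrence
  u_1 = v_1
  u_i = v_i − Σ_{j<i} ((v_i · u_j) / (u_j · u_j)) · u_j.

Step by step this gives:
  u_1 = (3, 3, -1)
  u_2 = (-4/19, -4/19, -24/19)
  u_3 = (-1/2, 1/2, 0)

Orthogonality check:
  u_2 · u_1 = 0 (should be 0)
  u_3 · u_1 = 0 (should be 0)
  u_3 · u_2 = 0 (should be 0)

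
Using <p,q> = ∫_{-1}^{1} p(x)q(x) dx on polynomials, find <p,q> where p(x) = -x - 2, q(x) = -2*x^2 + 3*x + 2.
<p,q> = -22/3

Expand the product: p(x)·q(x) = 2*x^3 + x^2 - 8*x - 4.
∫_{-1}^{1} of each monomial x^k gives [2/(k+1) if k even, 0 if k odd]. Integrating term-by-term (or equivalently evaluating the antiderivative F(x) = x^4/2 + x^3/3 - 4*x^2 - 4*x at the endpoints):
  F(1) − F(−1) = -43/6 − (1/6) = -22/3.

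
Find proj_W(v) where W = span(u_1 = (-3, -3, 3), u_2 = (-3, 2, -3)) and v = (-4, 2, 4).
proj_W(v) = (-106/31, -46/31, 34/31)

Set up U = [u_1 | ... | u_2] ∈ R^(3×2). The projector onto W = col(U) is P = U (U^T U)^(-1) U^T.
Compute U^T U =
  [27, -6]
  [-6, 22],
and U^T v = (18, 4).
Solve U^T U · c = U^T v for the coefficients: c = (70/93, 12/31). The projection is proj_W(v) = U c.
Check: (v - proj_W(v)) · u_1 = 0  (should be 0).
Check: (v - proj_W(v)) · u_2 = 0  (should be 0).
Result: proj_W(v) = (-106/31, -46/31, 34/31).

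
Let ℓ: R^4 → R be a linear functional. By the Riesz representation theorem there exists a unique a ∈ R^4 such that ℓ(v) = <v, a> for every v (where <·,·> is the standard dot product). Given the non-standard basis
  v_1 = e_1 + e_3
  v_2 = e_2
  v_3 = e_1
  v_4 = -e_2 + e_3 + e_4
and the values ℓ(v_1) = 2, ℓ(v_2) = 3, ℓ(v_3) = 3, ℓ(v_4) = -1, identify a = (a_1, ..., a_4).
a = (3, 3, -1, 3)

Write a = (a_1, ..., a_4) in the standard basis. For each basis vector v_i, ℓ(v_i) = <v_i, a> is a linear equation in the a_j's. Collect the n equations into a matrix system V a = ℓ, where row i of V is v_i (expressed in the standard basis). Since V is invertible (lower-triangular with 1s on the diagonal, up to permutation), solve by back-substitution:
  V =
[[1, 0, 1, 0],
 [0, 1, 0, 0],
 [1, 0, 0, 0],
 [0, -1, 1, 1]]
  V a = (2, 3, 3, -1)
Solving gives a = (3, 3, -1, 3).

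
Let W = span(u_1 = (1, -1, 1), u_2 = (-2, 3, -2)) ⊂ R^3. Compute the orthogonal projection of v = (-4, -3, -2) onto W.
proj_W(v) = (-3, -3, -3)

Set up U = [u_1 | ... | u_2] ∈ R^(3×2). The projector onto W = col(U) is P = U (U^T U)^(-1) U^T.
Compute U^T U =
  [3, -7]
  [-7, 17],
and U^T v = (-3, 3).
Solve U^T U · c = U^T v for the coefficients: c = (-15, -6). The projection is proj_W(v) = U c.
Check: (v - proj_W(v)) · u_1 = 0  (should be 0).
Check: (v - proj_W(v)) · u_2 = 0  (should be 0).
Result: proj_W(v) = (-3, -3, -3).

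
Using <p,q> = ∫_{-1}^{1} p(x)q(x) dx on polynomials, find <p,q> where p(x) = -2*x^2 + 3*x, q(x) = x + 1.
<p,q> = 2/3

Expand the product: p(x)·q(x) = -2*x^3 + x^2 + 3*x.
∫_{-1}^{1} of each monomial x^k gives [2/(k+1) if k even, 0 if k odd]. Integrating term-by-term (or equivalently evaluating the antiderivative F(x) = -x^4/2 + x^3/3 + 3*x^2/2 at the endpoints):
  F(1) − F(−1) = 4/3 − (2/3) = 2/3.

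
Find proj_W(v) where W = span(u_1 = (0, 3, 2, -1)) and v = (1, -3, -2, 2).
proj_W(v) = (0, -45/14, -15/7, 15/14)

Set up U = [u_1 | ... | u_1] ∈ R^(4×1). The projector onto W = col(U) is P = U (U^T U)^(-1) U^T.
Compute U^T U =
  [14],
and U^T v = (-15).
Solve U^T U · c = U^T v for the coefficients: c = (-15/14). The projection is proj_W(v) = U c.
Check: (v - proj_W(v)) · u_1 = 0  (should be 0).
Result: proj_W(v) = (0, -45/14, -15/7, 15/14).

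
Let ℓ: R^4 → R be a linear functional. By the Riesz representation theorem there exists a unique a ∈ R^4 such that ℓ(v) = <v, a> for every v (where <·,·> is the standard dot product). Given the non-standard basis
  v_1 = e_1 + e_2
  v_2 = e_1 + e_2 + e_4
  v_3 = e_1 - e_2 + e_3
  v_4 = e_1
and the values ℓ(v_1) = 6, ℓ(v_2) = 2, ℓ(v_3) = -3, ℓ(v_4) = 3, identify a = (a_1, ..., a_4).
a = (3, 3, -3, -4)

Write a = (a_1, ..., a_4) in the standard basis. For each basis vector v_i, ℓ(v_i) = <v_i, a> is a linear equation in the a_j's. Collect the n equations into a matrix system V a = ℓ, where row i of V is v_i (expressed in the standard basis). Since V is invertible (lower-triangular with 1s on the diagonal, up to permutation), solve by back-substitution:
  V =
[[1, 1, 0, 0],
 [1, 1, 0, 1],
 [1, -1, 1, 0],
 [1, 0, 0, 0]]
  V a = (6, 2, -3, 3)
Solving gives a = (3, 3, -3, -4).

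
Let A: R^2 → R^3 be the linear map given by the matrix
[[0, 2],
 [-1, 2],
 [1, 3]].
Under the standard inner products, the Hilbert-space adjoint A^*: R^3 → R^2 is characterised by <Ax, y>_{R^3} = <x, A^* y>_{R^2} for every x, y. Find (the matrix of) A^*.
A^* = A^T =
[[0, -1, 1],
 [2, 2, 3]]

For real matrices with standard dot products, the defining identity <Ax, y> = <x, A^* y> gives (Ax)^T y = x^T (A^*) y, i.e. x^T A^T y = x^T (A^*) y. Since this holds for all x, y, we must have A^* = A^T. Therefore
A^* =
[[0, -1, 1],
 [2, 2, 3]].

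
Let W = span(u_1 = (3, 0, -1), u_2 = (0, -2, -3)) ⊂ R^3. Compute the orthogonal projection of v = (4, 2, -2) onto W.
proj_W(v) = (48/11, 4/11, -10/11)

Set up U = [u_1 | ... | u_2] ∈ R^(3×2). The projector onto W = col(U) is P = U (U^T U)^(-1) U^T.
Compute U^T U =
  [10, 3]
  [3, 13],
and U^T v = (14, 2).
Solve U^T U · c = U^T v for the coefficients: c = (16/11, -2/11). The projection is proj_W(v) = U c.
Check: (v - proj_W(v)) · u_1 = 0  (should be 0).
Check: (v - proj_W(v)) · u_2 = 0  (should be 0).
Result: proj_W(v) = (48/11, 4/11, -10/11).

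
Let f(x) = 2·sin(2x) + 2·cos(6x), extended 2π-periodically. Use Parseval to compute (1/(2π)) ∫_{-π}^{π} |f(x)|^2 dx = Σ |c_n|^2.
Σ |c_n|^2 = 4

Expand |f|^2 and use orthogonality of {sin(nx), cos(mx)} on [-π, π]:
  ∫_{-π}^{π} sin(nx)^2 dx = π, ∫ cos(mx)^2 dx = π, and cross terms integrate to 0.
So ∫_{-π}^{π} f(x)^2 dx = 2^2 · π + 2^2 · π = (4 + 4)π.
Divide by 2π: (4 + 4)/2 = 4.
By Parseval, this equals Σ |c_n|^2.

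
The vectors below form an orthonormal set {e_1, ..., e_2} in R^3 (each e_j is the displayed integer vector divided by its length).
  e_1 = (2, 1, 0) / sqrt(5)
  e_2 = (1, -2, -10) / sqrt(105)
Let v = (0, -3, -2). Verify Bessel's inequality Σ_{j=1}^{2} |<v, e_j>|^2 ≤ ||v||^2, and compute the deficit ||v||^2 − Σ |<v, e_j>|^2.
Σ |<v, e_j>|^2 = 173/21; ||v||^2 = 13; deficit = 100/21

Write each e_j = u_j / sqrt(<u_j, u_j>) where u_j is the displayed integer vector. Then <v, e_j> = <v, u_j> / sqrt(<u_j, u_j>), so |<v, e_j>|^2 = <v, u_j>^2 / <u_j, u_j>.
Coefficients: <v, e_1> = -3/sqrt(5), <v, e_2> = 26/sqrt(105).
Square and sum: Σ |<v, e_j>|^2 = 173/21.
Compute ||v||^2 = v·v = 13.
Deficit = 13 − 173/21 = 100/21 ≥ 0, confirming Bessel's inequality. (The deficit equals ||v − Σ <v,e_j> e_j||^2, the squared distance from v to span{e_j}.)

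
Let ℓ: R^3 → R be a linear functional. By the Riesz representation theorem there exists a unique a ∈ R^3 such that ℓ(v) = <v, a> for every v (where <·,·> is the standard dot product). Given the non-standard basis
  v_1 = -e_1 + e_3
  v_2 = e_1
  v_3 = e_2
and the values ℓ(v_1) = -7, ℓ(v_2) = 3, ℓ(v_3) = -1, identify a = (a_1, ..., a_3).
a = (3, -1, -4)

Write a = (a_1, ..., a_3) in the standard basis. For each basis vector v_i, ℓ(v_i) = <v_i, a> is a linear equation in the a_j's. Collect the n equations into a matrix system V a = ℓ, where row i of V is v_i (expressed in the standard basis). Since V is invertible (lower-triangular with 1s on the diagonal, up to permutation), solve by back-substitution:
  V =
[[-1, 0, 1],
 [1, 0, 0],
 [0, 1, 0]]
  V a = (-7, 3, -1)
Solving gives a = (3, -1, -4).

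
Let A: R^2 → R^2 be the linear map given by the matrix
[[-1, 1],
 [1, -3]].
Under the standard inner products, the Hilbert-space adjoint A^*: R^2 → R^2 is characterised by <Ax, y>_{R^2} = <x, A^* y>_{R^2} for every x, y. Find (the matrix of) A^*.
A^* = A^T =
[[-1, 1],
 [1, -3]]

For real matrices with standard dot products, the defining identity <Ax, y> = <x, A^* y> gives (Ax)^T y = x^T (A^*) y, i.e. x^T A^T y = x^T (A^*) y. Since this holds for all x, y, we must have A^* = A^T. Therefore
A^* =
[[-1, 1],
 [1, -3]].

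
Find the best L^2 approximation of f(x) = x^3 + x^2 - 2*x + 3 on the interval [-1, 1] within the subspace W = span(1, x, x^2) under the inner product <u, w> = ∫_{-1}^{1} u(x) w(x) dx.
g(x) = x^2 - 7*x/5 + 3

The best approximation g ∈ W is the orthogonal projection of f onto W. Writing g = a_0 + a_1 x + a_2 x^2, the coefficients solve the normal equations G · a = b where
  G_{ij} = <φ_i, φ_j> and b_i = <f, φ_i>, with φ_0 = 1, φ_1 = x, φ_2 = x^2.
G =
  [2, 0, 2/3]
  [0, 2/3, 0]
  [2/3, 0, 2/5],
b = (20/3, -14/15, 12/5).
Solving gives a_0 = 3, a_1 = -7/5, a_2 = 1, so
  g(x) = x^2 - 7*x/5 + 3.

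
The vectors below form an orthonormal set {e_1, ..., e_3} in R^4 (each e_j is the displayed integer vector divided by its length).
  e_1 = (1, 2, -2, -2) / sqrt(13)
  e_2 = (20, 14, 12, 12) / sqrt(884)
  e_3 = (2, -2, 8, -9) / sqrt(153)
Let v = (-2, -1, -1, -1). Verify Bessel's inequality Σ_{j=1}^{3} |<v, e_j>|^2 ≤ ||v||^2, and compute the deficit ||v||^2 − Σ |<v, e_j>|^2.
Σ |<v, e_j>|^2 = 62/9; ||v||^2 = 7; deficit = 1/9

Write each e_j = u_j / sqrt(<u_j, u_j>) where u_j is the displayed integer vector. Then <v, e_j> = <v, u_j> / sqrt(<u_j, u_j>), so |<v, e_j>|^2 = <v, u_j>^2 / <u_j, u_j>.
Coefficients: <v, e_1> = 0/sqrt(13), <v, e_2> = -78/sqrt(884), <v, e_3> = -1/sqrt(153).
Square and sum: Σ |<v, e_j>|^2 = 62/9.
Compute ||v||^2 = v·v = 7.
Deficit = 7 − 62/9 = 1/9 ≥ 0, confirming Bessel's inequality. (The deficit equals ||v − Σ <v,e_j> e_j||^2, the squared distance from v to span{e_j}.)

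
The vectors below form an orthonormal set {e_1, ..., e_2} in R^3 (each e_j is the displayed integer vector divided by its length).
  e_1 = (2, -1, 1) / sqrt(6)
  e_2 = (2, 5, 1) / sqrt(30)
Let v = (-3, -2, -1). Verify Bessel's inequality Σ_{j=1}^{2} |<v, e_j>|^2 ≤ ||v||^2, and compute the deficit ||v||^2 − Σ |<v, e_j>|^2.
Σ |<v, e_j>|^2 = 69/5; ||v||^2 = 14; deficit = 1/5

Write each e_j = u_j / sqrt(<u_j, u_j>) where u_j is the displayed integer vector. Then <v, e_j> = <v, u_j> / sqrt(<u_j, u_j>), so |<v, e_j>|^2 = <v, u_j>^2 / <u_j, u_j>.
Coefficients: <v, e_1> = -5/sqrt(6), <v, e_2> = -17/sqrt(30).
Square and sum: Σ |<v, e_j>|^2 = 69/5.
Compute ||v||^2 = v·v = 14.
Deficit = 14 − 69/5 = 1/5 ≥ 0, confirming Bessel's inequality. (The deficit equals ||v − Σ <v,e_j> e_j||^2, the squared distance from v to span{e_j}.)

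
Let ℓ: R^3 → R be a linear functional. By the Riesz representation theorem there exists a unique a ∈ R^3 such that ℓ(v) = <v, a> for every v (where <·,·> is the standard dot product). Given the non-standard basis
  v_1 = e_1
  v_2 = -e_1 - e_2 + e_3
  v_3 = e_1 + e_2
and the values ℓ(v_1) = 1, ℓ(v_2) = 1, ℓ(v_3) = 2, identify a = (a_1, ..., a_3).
a = (1, 1, 3)

Write a = (a_1, ..., a_3) in the standard basis. For each basis vector v_i, ℓ(v_i) = <v_i, a> is a linear equation in the a_j's. Collect the n equations into a matrix system V a = ℓ, where row i of V is v_i (expressed in the standard basis). Since V is invertible (lower-triangular with 1s on the diagonal, up to permutation), solve by back-substitution:
  V =
[[1, 0, 0],
 [-1, -1, 1],
 [1, 1, 0]]
  V a = (1, 1, 2)
Solving gives a = (1, 1, 3).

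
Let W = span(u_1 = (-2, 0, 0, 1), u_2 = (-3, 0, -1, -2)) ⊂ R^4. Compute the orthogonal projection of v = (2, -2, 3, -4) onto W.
proj_W(v) = (5/2, 0, -1/2, -3)

Set up U = [u_1 | ... | u_2] ∈ R^(4×2). The projector onto W = col(U) is P = U (U^T U)^(-1) U^T.
Compute U^T U =
  [5, 4]
  [4, 14],
and U^T v = (-8, -1).
Solve U^T U · c = U^T v for the coefficients: c = (-2, 1/2). The projection is proj_W(v) = U c.
Check: (v - proj_W(v)) · u_1 = 0  (should be 0).
Check: (v - proj_W(v)) · u_2 = 0  (should be 0).
Result: proj_W(v) = (5/2, 0, -1/2, -3).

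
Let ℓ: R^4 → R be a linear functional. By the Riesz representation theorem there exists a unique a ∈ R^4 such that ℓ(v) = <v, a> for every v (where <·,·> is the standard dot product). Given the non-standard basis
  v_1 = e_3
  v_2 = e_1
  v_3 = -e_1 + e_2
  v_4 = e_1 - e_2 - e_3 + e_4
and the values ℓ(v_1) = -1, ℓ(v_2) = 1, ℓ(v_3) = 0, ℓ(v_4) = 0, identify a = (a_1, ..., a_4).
a = (1, 1, -1, -1)

Write a = (a_1, ..., a_4) in the standard basis. For each basis vector v_i, ℓ(v_i) = <v_i, a> is a linear equation in the a_j's. Collect the n equations into a matrix system V a = ℓ, where row i of V is v_i (expressed in the standard basis). Since V is invertible (lower-triangular with 1s on the diagonal, up to permutation), solve by back-substitution:
  V =
[[0, 0, 1, 0],
 [1, 0, 0, 0],
 [-1, 1, 0, 0],
 [1, -1, -1, 1]]
  V a = (-1, 1, 0, 0)
Solving gives a = (1, 1, -1, -1).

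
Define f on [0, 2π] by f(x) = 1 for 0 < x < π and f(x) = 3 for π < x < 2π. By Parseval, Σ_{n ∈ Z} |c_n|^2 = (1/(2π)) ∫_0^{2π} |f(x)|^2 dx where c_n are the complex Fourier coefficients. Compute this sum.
Σ |c_n|^2 = 5

Parseval equates the L^2 energy of f (normalised by 1/(2π)) with the ℓ^2 sum of its Fourier coefficients: (1/(2π)) ∫_0^{2π} |f|^2 = Σ |c_n|^2.
Compute the left side: (1/(2π)) [∫_0^π 1^2 dx + ∫_π^{2π} 3^2 dx] = (1/(2π)) · (1π + 9π) = (1 + 9)/2 = 5.
So Σ_{n ∈ Z} |c_n|^2 = 5.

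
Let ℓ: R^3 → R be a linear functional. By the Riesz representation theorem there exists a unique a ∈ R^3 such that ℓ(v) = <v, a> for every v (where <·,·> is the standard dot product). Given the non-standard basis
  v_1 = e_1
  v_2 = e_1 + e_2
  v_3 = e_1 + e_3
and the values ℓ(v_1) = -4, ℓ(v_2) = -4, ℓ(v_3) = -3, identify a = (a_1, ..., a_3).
a = (-4, 0, 1)

Write a = (a_1, ..., a_3) in the standard basis. For each basis vector v_i, ℓ(v_i) = <v_i, a> is a linear equation in the a_j's. Collect the n equations into a matrix system V a = ℓ, where row i of V is v_i (expressed in the standard basis). Since V is invertible (lower-triangular with 1s on the diagonal, up to permutation), solve by back-substitution:
  V =
[[1, 0, 0],
 [1, 1, 0],
 [1, 0, 1]]
  V a = (-4, -4, -3)
Solving gives a = (-4, 0, 1).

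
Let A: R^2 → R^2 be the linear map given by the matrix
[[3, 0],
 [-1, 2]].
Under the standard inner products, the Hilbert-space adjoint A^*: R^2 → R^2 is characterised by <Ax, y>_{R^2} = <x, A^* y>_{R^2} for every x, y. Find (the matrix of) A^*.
A^* = A^T =
[[3, -1],
 [0, 2]]

For real matrices with standard dot products, the defining identity <Ax, y> = <x, A^* y> gives (Ax)^T y = x^T (A^*) y, i.e. x^T A^T y = x^T (A^*) y. Since this holds for all x, y, we must have A^* = A^T. Therefore
A^* =
[[3, -1],
 [0, 2]].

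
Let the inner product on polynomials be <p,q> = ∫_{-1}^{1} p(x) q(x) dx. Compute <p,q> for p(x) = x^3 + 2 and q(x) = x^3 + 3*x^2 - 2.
<p,q> = -26/7

Expand the product: p(x)·q(x) = x^6 + 3*x^5 + 6*x^2 - 4.
∫_{-1}^{1} of each monomial x^k gives [2/(k+1) if k even, 0 if k odd]. Integrating term-by-term (or equivalently evaluating the antiderivative F(x) = x^7/7 + x^6/2 + 2*x^3 - 4*x at the endpoints):
  F(1) − F(−1) = -19/14 − (33/14) = -26/7.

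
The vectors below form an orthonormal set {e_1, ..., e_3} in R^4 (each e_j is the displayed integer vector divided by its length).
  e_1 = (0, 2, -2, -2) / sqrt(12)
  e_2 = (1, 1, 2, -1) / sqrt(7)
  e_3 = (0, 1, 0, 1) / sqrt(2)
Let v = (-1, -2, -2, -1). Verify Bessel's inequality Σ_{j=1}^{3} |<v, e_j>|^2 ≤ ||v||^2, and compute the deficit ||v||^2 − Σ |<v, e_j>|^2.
Σ |<v, e_j>|^2 = 419/42; ||v||^2 = 10; deficit = 1/42

Write each e_j = u_j / sqrt(<u_j, u_j>) where u_j is the displayed integer vector. Then <v, e_j> = <v, u_j> / sqrt(<u_j, u_j>), so |<v, e_j>|^2 = <v, u_j>^2 / <u_j, u_j>.
Coefficients: <v, e_1> = 2/sqrt(12), <v, e_2> = -6/sqrt(7), <v, e_3> = -3/sqrt(2).
Square and sum: Σ |<v, e_j>|^2 = 419/42.
Compute ||v||^2 = v·v = 10.
Deficit = 10 − 419/42 = 1/42 ≥ 0, confirming Bessel's inequality. (The deficit equals ||v − Σ <v,e_j> e_j||^2, the squared distance from v to span{e_j}.)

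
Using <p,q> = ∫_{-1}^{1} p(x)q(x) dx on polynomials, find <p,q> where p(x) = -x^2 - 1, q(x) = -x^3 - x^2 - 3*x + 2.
<p,q> = -64/15

Expand the product: p(x)·q(x) = x^5 + x^4 + 4*x^3 - x^2 + 3*x - 2.
∫_{-1}^{1} of each monomial x^k gives [2/(k+1) if k even, 0 if k odd]. Integrating term-by-term (or equivalently evaluating the antiderivative F(x) = x^6/6 + x^5/5 + x^4 - x^3/3 + 3*x^2/2 - 2*x at the endpoints):
  F(1) − F(−1) = 8/15 − (24/5) = -64/15.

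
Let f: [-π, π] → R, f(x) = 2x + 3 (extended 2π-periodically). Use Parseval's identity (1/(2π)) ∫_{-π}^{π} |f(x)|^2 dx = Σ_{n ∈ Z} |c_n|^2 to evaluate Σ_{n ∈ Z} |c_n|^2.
Σ |c_n|^2 = 4π^2/3 + 9

Expand and integrate term by term over [-π, π]:
  ∫ (2x)^2 dx = 4·(2π^3/3); ∫ 2·2·(3)·x dx = 0 (odd integrand); ∫ 3^2 dx = 9·2π.
So (1/(2π)) ∫_{-π}^{π} (2x + 3)^2 dx = 4π^2/3 + 9 = 4π^2/3 + 9.
Parseval ⇒ Σ |c_n|^2 = 4π^2/3 + 9.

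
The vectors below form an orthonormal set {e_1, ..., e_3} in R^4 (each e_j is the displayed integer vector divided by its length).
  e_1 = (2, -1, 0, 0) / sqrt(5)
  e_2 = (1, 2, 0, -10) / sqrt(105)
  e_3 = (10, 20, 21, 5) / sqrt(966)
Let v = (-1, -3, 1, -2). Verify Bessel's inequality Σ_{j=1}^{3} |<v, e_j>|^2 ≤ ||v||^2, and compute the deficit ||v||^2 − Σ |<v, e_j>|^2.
Σ |<v, e_j>|^2 = 249/46; ||v||^2 = 15; deficit = 441/46

Write each e_j = u_j / sqrt(<u_j, u_j>) where u_j is the displayed integer vector. Then <v, e_j> = <v, u_j> / sqrt(<u_j, u_j>), so |<v, e_j>|^2 = <v, u_j>^2 / <u_j, u_j>.
Coefficients: <v, e_1> = 1/sqrt(5), <v, e_2> = 13/sqrt(105), <v, e_3> = -59/sqrt(966).
Square and sum: Σ |<v, e_j>|^2 = 249/46.
Compute ||v||^2 = v·v = 15.
Deficit = 15 − 249/46 = 441/46 ≥ 0, confirming Bessel's inequality. (The deficit equals ||v − Σ <v,e_j> e_j||^2, the squared distance from v to span{e_j}.)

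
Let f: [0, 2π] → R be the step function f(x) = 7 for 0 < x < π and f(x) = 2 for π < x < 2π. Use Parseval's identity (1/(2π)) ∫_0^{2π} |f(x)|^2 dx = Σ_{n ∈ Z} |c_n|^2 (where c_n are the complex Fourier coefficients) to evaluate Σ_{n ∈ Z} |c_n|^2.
Σ |c_n|^2 = 53/2

Parseval equates the L^2 energy of f (normalised by 1/(2π)) with the ℓ^2 sum of its Fourier coefficients: (1/(2π)) ∫_0^{2π} |f|^2 = Σ |c_n|^2.
Compute the left side: (1/(2π)) [∫_0^π 7^2 dx + ∫_π^{2π} 2^2 dx] = (1/(2π)) · (49π + 4π) = (49 + 4)/2 = 53/2.
So Σ_{n ∈ Z} |c_n|^2 = 53/2.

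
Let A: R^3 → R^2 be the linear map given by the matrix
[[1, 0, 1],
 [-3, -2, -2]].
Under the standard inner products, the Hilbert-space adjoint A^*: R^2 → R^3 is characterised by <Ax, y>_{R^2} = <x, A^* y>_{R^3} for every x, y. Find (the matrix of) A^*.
A^* = A^T =
[[1, -3],
 [0, -2],
 [1, -2]]

For real matrices with standard dot products, the defining identity <Ax, y> = <x, A^* y> gives (Ax)^T y = x^T (A^*) y, i.e. x^T A^T y = x^T (A^*) y. Since this holds for all x, y, we must have A^* = A^T. Therefore
A^* =
[[1, -3],
 [0, -2],
 [1, -2]].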